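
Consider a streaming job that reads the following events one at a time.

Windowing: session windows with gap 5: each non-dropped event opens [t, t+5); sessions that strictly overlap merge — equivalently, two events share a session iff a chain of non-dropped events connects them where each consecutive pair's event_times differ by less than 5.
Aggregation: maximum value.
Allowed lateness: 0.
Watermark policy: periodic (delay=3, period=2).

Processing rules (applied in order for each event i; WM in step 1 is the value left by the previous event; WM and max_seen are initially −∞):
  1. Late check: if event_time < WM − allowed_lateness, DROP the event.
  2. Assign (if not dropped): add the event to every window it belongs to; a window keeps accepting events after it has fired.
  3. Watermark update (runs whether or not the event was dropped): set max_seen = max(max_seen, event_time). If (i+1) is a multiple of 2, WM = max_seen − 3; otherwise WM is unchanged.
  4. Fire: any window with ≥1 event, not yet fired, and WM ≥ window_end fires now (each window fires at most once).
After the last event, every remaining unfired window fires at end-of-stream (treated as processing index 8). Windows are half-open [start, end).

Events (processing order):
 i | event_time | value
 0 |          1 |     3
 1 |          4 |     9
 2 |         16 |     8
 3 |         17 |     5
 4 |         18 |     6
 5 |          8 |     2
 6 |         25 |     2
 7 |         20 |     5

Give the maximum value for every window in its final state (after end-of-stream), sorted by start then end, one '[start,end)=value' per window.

i=0 t=1 v=3: → [1,6); WM=−∞
i=1 t=4 v=9: → [1,9); WM=1
i=2 t=16 v=8: → [16,21); WM=1
i=3 t=17 v=5: → [16,22); WM=14
i=4 t=18 v=6: → [16,23); WM=14
i=5 t=8 v=2: DROP (t<14-0); WM=15
i=6 t=25 v=2: → [25,30); WM=15
i=7 t=20 v=5: → [16,25); WM=22

[1,9)=9 [16,25)=8 [25,30)=2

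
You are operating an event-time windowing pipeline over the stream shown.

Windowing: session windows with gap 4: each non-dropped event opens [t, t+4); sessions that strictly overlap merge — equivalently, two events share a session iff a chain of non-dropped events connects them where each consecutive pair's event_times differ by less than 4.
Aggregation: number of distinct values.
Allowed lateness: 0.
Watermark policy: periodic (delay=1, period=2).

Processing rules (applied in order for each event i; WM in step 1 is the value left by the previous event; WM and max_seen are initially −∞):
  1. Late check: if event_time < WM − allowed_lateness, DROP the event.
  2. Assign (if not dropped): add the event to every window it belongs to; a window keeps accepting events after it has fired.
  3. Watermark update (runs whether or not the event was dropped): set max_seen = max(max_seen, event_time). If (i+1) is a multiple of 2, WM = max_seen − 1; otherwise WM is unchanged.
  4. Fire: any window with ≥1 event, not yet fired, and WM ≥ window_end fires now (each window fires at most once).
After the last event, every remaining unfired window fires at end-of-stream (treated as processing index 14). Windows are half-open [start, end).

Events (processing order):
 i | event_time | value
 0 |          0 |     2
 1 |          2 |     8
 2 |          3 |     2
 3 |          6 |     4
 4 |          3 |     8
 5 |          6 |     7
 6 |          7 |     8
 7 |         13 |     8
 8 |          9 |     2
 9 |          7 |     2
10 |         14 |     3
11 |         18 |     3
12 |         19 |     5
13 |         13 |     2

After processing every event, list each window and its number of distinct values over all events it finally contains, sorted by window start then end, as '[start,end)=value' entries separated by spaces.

[0,11)=4 [13,18)=2 [18,23)=2

i=0 t=0 v=2: → [0,4); WM=−∞
i=1 t=2 v=8: → [0,6); WM=1
i=2 t=3 v=2: → [0,7); WM=1
i=3 t=6 v=4: → [0,10); WM=5
i=4 t=3 v=8: DROP (t<5-0); WM=5
i=5 t=6 v=7: → [0,10); WM=5
i=6 t=7 v=8: → [0,11); WM=5
i=7 t=13 v=8: → [13,17); WM=12
i=8 t=9 v=2: DROP (t<12-0); WM=12
i=9 t=7 v=2: DROP (t<12-0); WM=12
i=10 t=14 v=3: → [13,18); WM=12
i=11 t=18 v=3: → [18,22); WM=17
i=12 t=19 v=5: → [18,23); WM=17
i=13 t=13 v=2: DROP (t<17-0); WM=18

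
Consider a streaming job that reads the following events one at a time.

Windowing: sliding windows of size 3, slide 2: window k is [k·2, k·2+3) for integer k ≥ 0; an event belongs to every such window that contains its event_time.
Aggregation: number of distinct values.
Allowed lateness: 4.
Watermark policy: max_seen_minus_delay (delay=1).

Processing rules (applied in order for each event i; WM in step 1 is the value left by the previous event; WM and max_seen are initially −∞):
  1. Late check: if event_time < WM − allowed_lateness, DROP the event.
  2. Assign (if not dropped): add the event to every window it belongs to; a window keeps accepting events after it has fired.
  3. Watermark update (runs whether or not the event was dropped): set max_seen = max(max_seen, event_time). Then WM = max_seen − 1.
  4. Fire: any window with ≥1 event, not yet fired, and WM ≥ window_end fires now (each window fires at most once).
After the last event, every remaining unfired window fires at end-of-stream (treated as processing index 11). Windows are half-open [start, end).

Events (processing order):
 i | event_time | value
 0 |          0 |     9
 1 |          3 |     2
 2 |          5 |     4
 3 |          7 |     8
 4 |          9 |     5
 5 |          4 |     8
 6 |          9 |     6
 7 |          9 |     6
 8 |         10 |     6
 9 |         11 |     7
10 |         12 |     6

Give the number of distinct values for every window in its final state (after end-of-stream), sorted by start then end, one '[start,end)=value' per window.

[0,3)=1 [2,5)=2 [4,7)=2 [6,9)=1 [8,11)=2 [10,13)=2 [12,15)=1

i=0 t=0 v=9: → [0,3); WM=-1
i=1 t=3 v=2: → [2,5); WM=2
i=2 t=5 v=4: → [4,7); WM=4; [0,3) fires=1
i=3 t=7 v=8: → [6,9); WM=6; [2,5) fires=1
i=4 t=9 v=5: → [8,11); WM=8; [4,7) fires=1
i=5 t=4 v=8: → [4,7),[2,5); WM=8
i=6 t=9 v=6: → [8,11); WM=8
i=7 t=9 v=6: → [8,11); WM=8
i=8 t=10 v=6: → [10,13),[8,11); WM=9; [6,9) fires=1
i=9 t=11 v=7: → [10,13); WM=10
i=10 t=12 v=6: → [12,15),[10,13); WM=11; [8,11) fires=2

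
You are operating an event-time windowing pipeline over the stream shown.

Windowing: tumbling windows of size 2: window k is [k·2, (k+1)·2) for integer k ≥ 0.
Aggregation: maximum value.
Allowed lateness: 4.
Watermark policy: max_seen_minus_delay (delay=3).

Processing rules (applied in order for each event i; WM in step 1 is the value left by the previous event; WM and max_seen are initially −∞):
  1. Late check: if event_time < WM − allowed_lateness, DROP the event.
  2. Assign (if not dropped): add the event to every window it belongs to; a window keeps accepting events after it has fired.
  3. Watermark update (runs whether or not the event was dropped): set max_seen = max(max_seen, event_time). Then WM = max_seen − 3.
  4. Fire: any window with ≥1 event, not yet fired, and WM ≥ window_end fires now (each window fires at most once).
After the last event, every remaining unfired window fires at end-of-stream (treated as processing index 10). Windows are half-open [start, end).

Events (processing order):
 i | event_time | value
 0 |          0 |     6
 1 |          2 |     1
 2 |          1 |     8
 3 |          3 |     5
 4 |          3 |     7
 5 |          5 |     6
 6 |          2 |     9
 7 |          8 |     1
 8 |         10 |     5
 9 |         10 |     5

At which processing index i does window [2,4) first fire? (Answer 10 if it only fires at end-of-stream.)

i=0 t=0 v=6: → [0,2); WM=-3
i=1 t=2 v=1: → [2,4); WM=-1
i=2 t=1 v=8: → [0,2); WM=-1
i=3 t=3 v=5: → [2,4); WM=0
i=4 t=3 v=7: → [2,4); WM=0
i=5 t=5 v=6: → [4,6); WM=2; [0,2) fires=8
i=6 t=2 v=9: → [2,4); WM=2
i=7 t=8 v=1: → [8,10); WM=5; [2,4) fires=9
i=8 t=10 v=5: → [10,12); WM=7; [4,6) fires=6
i=9 t=10 v=5: → [10,12); WM=7

7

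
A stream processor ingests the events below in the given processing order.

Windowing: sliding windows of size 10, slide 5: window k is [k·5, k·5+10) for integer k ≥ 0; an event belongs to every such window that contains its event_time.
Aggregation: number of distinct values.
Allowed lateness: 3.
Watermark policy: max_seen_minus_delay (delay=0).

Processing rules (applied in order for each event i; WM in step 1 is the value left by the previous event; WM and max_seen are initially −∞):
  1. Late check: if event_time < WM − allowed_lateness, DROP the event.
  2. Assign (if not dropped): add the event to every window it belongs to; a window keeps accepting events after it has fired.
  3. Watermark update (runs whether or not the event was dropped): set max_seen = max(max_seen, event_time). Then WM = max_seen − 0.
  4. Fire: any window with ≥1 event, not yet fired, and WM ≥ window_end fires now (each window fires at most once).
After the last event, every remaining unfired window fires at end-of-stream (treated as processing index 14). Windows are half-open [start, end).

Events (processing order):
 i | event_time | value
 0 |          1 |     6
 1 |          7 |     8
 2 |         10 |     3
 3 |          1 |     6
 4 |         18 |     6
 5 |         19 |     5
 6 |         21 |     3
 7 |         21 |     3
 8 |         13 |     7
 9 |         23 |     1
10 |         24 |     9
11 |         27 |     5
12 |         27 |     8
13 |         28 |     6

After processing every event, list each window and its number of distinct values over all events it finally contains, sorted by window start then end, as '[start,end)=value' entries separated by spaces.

[0,10)=2 [5,15)=2 [10,20)=3 [15,25)=5 [20,30)=6 [25,35)=3

i=0 t=1 v=6: → [0,10); WM=1
i=1 t=7 v=8: → [5,15),[0,10); WM=7
i=2 t=10 v=3: → [10,20),[5,15); WM=10; [0,10) fires=2
i=3 t=1 v=6: DROP (t<10-3); WM=10
i=4 t=18 v=6: → [15,25),[10,20); WM=18; [5,15) fires=2
i=5 t=19 v=5: → [15,25),[10,20); WM=19
i=6 t=21 v=3: → [20,30),[15,25); WM=21; [10,20) fires=3
i=7 t=21 v=3: → [20,30),[15,25); WM=21
i=8 t=13 v=7: DROP (t<21-3); WM=21
i=9 t=23 v=1: → [20,30),[15,25); WM=23
i=10 t=24 v=9: → [20,30),[15,25); WM=24
i=11 t=27 v=5: → [25,35),[20,30); WM=27; [15,25) fires=5
i=12 t=27 v=8: → [25,35),[20,30); WM=27
i=13 t=28 v=6: → [25,35),[20,30); WM=28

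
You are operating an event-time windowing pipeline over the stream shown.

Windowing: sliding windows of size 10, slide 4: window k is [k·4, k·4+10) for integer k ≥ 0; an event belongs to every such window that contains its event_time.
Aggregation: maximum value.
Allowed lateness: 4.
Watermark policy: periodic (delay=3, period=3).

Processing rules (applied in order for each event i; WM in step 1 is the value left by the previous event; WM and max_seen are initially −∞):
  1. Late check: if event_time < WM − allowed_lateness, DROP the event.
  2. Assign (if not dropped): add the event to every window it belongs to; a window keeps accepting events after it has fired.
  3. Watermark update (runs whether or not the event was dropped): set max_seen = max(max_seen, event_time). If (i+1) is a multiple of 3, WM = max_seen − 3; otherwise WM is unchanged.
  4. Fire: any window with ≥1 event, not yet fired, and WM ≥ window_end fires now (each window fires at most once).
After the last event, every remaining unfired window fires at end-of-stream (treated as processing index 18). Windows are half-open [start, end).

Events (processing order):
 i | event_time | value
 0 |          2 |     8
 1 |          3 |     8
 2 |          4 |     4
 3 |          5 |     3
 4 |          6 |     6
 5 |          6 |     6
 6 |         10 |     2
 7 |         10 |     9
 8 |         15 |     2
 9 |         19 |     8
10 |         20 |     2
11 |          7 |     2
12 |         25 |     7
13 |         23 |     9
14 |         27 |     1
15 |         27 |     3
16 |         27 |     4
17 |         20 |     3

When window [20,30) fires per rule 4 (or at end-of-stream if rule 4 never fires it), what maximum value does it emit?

9

i=0 t=2 v=8: → [0,10); WM=−∞
i=1 t=3 v=8: → [0,10); WM=−∞
i=2 t=4 v=4: → [4,14),[0,10); WM=1
i=3 t=5 v=3: → [4,14),[0,10); WM=1
i=4 t=6 v=6: → [4,14),[0,10); WM=1
i=5 t=6 v=6: → [4,14),[0,10); WM=3
i=6 t=10 v=2: → [8,18),[4,14); WM=3
i=7 t=10 v=9: → [8,18),[4,14); WM=3
i=8 t=15 v=2: → [12,22),[8,18); WM=12; [0,10) fires=8
i=9 t=19 v=8: → [16,26),[12,22); WM=12
i=10 t=20 v=2: → [20,30),[16,26),[12,22); WM=12
i=11 t=7 v=2: DROP (t<12-4); WM=17; [4,14) fires=9
i=12 t=25 v=7: → [24,34),[20,30),[16,26); WM=17
i=13 t=23 v=9: → [20,30),[16,26); WM=17
i=14 t=27 v=1: → [24,34),[20,30); WM=24; [8,18) fires=9 [12,22) fires=8
i=15 t=27 v=3: → [24,34),[20,30); WM=24
i=16 t=27 v=4: → [24,34),[20,30); WM=24
i=17 t=20 v=3: → [20,30),[16,26),[12,22); WM=24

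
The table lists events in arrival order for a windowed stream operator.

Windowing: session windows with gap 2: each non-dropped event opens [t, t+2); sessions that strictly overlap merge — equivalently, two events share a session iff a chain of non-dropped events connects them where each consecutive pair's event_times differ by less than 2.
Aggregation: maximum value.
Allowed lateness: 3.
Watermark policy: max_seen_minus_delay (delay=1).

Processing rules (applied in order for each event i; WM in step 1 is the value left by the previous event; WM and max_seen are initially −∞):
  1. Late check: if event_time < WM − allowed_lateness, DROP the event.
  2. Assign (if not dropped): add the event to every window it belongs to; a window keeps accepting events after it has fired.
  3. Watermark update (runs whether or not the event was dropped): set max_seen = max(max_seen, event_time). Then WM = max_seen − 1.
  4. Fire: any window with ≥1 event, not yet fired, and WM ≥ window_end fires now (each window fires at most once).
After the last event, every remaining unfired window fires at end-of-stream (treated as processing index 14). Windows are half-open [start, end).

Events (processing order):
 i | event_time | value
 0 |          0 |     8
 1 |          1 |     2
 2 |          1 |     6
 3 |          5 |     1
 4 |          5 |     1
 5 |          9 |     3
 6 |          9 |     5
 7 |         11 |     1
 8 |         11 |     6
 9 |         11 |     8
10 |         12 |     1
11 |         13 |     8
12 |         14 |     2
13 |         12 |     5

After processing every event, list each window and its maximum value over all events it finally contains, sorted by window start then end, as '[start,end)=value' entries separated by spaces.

[0,3)=8 [5,7)=1 [9,11)=5 [11,16)=8

i=0 t=0 v=8: → [0,2); WM=-1
i=1 t=1 v=2: → [0,3); WM=0
i=2 t=1 v=6: → [0,3); WM=0
i=3 t=5 v=1: → [5,7); WM=4
i=4 t=5 v=1: → [5,7); WM=4
i=5 t=9 v=3: → [9,11); WM=8
i=6 t=9 v=5: → [9,11); WM=8
i=7 t=11 v=1: → [11,13); WM=10
i=8 t=11 v=6: → [11,13); WM=10
i=9 t=11 v=8: → [11,13); WM=10
i=10 t=12 v=1: → [11,14); WM=11
i=11 t=13 v=8: → [11,15); WM=12
i=12 t=14 v=2: → [11,16); WM=13
i=13 t=12 v=5: → [11,16); WM=13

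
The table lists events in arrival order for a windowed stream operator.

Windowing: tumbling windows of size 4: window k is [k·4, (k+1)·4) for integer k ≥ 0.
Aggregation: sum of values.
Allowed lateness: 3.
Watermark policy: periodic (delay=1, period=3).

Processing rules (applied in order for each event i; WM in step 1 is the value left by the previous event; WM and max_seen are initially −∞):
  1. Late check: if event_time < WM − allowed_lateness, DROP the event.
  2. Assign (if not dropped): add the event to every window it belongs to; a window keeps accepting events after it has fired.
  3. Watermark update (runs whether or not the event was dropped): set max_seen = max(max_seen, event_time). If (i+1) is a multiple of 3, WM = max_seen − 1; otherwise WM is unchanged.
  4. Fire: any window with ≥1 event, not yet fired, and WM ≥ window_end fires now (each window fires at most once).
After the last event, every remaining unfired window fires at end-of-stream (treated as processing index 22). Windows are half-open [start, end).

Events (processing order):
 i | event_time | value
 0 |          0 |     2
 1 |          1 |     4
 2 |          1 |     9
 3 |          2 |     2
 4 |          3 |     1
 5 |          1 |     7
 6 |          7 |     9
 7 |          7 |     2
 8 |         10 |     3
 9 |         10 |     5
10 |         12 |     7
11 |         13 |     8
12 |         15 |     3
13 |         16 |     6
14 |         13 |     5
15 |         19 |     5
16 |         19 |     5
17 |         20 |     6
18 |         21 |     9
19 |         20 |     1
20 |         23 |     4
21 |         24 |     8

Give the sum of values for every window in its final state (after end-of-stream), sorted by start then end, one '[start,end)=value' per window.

[0,4)=25 [4,8)=11 [8,12)=8 [12,16)=23 [16,20)=16 [20,24)=20 [24,28)=8

i=0 t=0 v=2: → [0,4); WM=−∞
i=1 t=1 v=4: → [0,4); WM=−∞
i=2 t=1 v=9: → [0,4); WM=0
i=3 t=2 v=2: → [0,4); WM=0
i=4 t=3 v=1: → [0,4); WM=0
i=5 t=1 v=7: → [0,4); WM=2
i=6 t=7 v=9: → [4,8); WM=2
i=7 t=7 v=2: → [4,8); WM=2
i=8 t=10 v=3: → [8,12); WM=9; [0,4) fires=25 [4,8) fires=11
i=9 t=10 v=5: → [8,12); WM=9
i=10 t=12 v=7: → [12,16); WM=9
i=11 t=13 v=8: → [12,16); WM=12; [8,12) fires=8
i=12 t=15 v=3: → [12,16); WM=12
i=13 t=16 v=6: → [16,20); WM=12
i=14 t=13 v=5: → [12,16); WM=15
i=15 t=19 v=5: → [16,20); WM=15
i=16 t=19 v=5: → [16,20); WM=15
i=17 t=20 v=6: → [20,24); WM=19; [12,16) fires=23
i=18 t=21 v=9: → [20,24); WM=19
i=19 t=20 v=1: → [20,24); WM=19
i=20 t=23 v=4: → [20,24); WM=22; [16,20) fires=16
i=21 t=24 v=8: → [24,28); WM=22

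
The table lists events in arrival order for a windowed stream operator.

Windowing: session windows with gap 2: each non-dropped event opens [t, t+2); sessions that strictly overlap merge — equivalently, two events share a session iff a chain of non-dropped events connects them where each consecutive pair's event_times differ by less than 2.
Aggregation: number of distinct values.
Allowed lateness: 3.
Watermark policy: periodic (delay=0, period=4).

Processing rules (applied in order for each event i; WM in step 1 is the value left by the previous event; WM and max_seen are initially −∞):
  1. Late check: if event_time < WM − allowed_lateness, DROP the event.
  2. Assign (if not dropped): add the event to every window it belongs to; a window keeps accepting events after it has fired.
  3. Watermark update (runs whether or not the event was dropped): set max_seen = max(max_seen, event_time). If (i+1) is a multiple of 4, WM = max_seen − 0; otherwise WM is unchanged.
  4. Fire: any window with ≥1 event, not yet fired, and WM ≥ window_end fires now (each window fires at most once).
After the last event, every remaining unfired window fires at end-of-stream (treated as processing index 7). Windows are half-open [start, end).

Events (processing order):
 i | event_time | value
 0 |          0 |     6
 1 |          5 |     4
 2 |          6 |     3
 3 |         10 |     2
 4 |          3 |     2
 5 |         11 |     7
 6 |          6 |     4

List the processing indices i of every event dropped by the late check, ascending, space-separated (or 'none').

4 6

i=0 t=0 v=6: → [0,2); WM=−∞
i=1 t=5 v=4: → [5,7); WM=−∞
i=2 t=6 v=3: → [5,8); WM=−∞
i=3 t=10 v=2: → [10,12); WM=10
i=4 t=3 v=2: DROP (t<10-3); WM=10
i=5 t=11 v=7: → [10,13); WM=10
i=6 t=6 v=4: DROP (t<10-3); WM=10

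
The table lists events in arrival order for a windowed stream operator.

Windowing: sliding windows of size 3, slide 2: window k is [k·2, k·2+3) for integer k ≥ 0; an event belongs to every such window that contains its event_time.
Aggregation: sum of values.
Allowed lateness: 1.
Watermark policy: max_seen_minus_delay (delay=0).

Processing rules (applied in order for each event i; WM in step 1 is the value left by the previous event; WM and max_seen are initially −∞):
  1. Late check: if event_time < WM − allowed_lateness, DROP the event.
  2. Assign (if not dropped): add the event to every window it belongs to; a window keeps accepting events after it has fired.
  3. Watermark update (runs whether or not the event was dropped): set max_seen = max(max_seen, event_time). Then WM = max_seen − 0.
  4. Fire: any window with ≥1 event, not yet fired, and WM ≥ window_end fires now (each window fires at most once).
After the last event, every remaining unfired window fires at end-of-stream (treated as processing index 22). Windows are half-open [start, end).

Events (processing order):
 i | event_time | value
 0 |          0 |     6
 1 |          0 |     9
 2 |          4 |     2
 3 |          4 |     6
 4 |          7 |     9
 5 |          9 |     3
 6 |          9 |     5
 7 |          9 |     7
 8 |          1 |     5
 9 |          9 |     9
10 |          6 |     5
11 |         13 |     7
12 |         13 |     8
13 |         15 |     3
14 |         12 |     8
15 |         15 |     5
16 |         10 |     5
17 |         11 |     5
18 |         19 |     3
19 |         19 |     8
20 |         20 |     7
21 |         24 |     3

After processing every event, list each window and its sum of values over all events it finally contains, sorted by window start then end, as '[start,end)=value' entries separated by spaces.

i=0 t=0 v=6: → [0,3); WM=0
i=1 t=0 v=9: → [0,3); WM=0
i=2 t=4 v=2: → [4,7),[2,5); WM=4; [0,3) fires=15
i=3 t=4 v=6: → [4,7),[2,5); WM=4
i=4 t=7 v=9: → [6,9); WM=7; [2,5) fires=8 [4,7) fires=8
i=5 t=9 v=3: → [8,11); WM=9; [6,9) fires=9
i=6 t=9 v=5: → [8,11); WM=9
i=7 t=9 v=7: → [8,11); WM=9
i=8 t=1 v=5: DROP (t<9-1); WM=9
i=9 t=9 v=9: → [8,11); WM=9
i=10 t=6 v=5: DROP (t<9-1); WM=9
i=11 t=13 v=7: → [12,15); WM=13; [8,11) fires=24
i=12 t=13 v=8: → [12,15); WM=13
i=13 t=15 v=3: → [14,17); WM=15; [12,15) fires=15
i=14 t=12 v=8: DROP (t<15-1); WM=15
i=15 t=15 v=5: → [14,17); WM=15
i=16 t=10 v=5: DROP (t<15-1); WM=15
i=17 t=11 v=5: DROP (t<15-1); WM=15
i=18 t=19 v=3: → [18,21); WM=19; [14,17) fires=8
i=19 t=19 v=8: → [18,21); WM=19
i=20 t=20 v=7: → [20,23),[18,21); WM=20
i=21 t=24 v=3: → [24,27),[22,25); WM=24; [18,21) fires=18 [20,23) fires=7

[0,3)=15 [2,5)=8 [4,7)=8 [6,9)=9 [8,11)=24 [12,15)=15 [14,17)=8 [18,21)=18 [20,23)=7 [22,25)=3 [24,27)=3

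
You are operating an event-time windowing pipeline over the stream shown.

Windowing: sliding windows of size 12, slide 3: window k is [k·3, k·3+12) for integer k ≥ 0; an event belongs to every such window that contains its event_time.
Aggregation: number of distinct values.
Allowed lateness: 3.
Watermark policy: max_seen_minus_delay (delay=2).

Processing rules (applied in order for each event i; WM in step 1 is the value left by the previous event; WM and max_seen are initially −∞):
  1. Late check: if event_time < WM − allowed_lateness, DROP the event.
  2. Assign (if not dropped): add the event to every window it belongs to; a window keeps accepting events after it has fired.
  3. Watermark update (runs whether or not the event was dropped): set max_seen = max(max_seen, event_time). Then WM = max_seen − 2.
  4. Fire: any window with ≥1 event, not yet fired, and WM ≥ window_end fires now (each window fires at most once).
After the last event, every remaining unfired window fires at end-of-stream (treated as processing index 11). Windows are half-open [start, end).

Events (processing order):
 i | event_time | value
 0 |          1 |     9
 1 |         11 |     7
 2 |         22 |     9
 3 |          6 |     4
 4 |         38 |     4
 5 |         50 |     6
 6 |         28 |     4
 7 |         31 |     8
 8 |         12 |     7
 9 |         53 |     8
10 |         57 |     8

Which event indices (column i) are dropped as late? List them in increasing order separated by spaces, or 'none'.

i=0 t=1 v=9: → [0,12); WM=-1
i=1 t=11 v=7: → [9,21),[6,18),[3,15),[0,12); WM=9
i=2 t=22 v=9: → [21,33),[18,30),[15,27),[12,24); WM=20; [0,12) fires=2 [3,15) fires=1 [6,18) fires=1
i=3 t=6 v=4: DROP (t<20-3); WM=20
i=4 t=38 v=4: → [36,48),[33,45),[30,42),[27,39); WM=36; [9,21) fires=1 [12,24) fires=1 [15,27) fires=1 [18,30) fires=1 [21,33) fires=1
i=5 t=50 v=6: → [48,60),[45,57),[42,54),[39,51); WM=48; [27,39) fires=1 [30,42) fires=1 [33,45) fires=1 [36,48) fires=1
i=6 t=28 v=4: DROP (t<48-3); WM=48
i=7 t=31 v=8: DROP (t<48-3); WM=48
i=8 t=12 v=7: DROP (t<48-3); WM=48
i=9 t=53 v=8: → [51,63),[48,60),[45,57),[42,54); WM=51; [39,51) fires=1
i=10 t=57 v=8: → [57,69),[54,66),[51,63),[48,60); WM=55; [42,54) fires=2

3 6 7 8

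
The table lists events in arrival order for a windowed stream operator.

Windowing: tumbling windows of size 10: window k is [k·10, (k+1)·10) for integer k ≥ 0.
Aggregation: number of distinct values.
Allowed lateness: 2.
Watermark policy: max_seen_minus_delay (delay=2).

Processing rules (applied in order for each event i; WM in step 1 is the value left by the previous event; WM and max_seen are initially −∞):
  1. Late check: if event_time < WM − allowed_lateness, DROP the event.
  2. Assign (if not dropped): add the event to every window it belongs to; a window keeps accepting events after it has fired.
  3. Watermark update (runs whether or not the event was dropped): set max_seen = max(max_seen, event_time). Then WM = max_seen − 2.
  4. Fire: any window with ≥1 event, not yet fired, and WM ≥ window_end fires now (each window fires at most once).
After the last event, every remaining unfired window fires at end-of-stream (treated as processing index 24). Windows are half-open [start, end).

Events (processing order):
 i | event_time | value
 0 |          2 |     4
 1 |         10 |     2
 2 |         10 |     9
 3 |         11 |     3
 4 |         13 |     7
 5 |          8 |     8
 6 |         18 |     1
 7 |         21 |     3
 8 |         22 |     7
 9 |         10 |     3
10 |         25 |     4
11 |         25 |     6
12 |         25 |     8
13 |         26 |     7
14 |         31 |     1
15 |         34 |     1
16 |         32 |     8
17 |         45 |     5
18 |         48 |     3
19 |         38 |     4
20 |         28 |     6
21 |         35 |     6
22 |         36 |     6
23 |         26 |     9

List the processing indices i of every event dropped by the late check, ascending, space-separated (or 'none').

5 9 19 20 21 22 23

i=0 t=2 v=4: → [0,10); WM=0
i=1 t=10 v=2: → [10,20); WM=8
i=2 t=10 v=9: → [10,20); WM=8
i=3 t=11 v=3: → [10,20); WM=9
i=4 t=13 v=7: → [10,20); WM=11; [0,10) fires=1
i=5 t=8 v=8: DROP (t<11-2); WM=11
i=6 t=18 v=1: → [10,20); WM=16
i=7 t=21 v=3: → [20,30); WM=19
i=8 t=22 v=7: → [20,30); WM=20; [10,20) fires=5
i=9 t=10 v=3: DROP (t<20-2); WM=20
i=10 t=25 v=4: → [20,30); WM=23
i=11 t=25 v=6: → [20,30); WM=23
i=12 t=25 v=8: → [20,30); WM=23
i=13 t=26 v=7: → [20,30); WM=24
i=14 t=31 v=1: → [30,40); WM=29
i=15 t=34 v=1: → [30,40); WM=32; [20,30) fires=5
i=16 t=32 v=8: → [30,40); WM=32
i=17 t=45 v=5: → [40,50); WM=43; [30,40) fires=2
i=18 t=48 v=3: → [40,50); WM=46
i=19 t=38 v=4: DROP (t<46-2); WM=46
i=20 t=28 v=6: DROP (t<46-2); WM=46
i=21 t=35 v=6: DROP (t<46-2); WM=46
i=22 t=36 v=6: DROP (t<46-2); WM=46
i=23 t=26 v=9: DROP (t<46-2); WM=46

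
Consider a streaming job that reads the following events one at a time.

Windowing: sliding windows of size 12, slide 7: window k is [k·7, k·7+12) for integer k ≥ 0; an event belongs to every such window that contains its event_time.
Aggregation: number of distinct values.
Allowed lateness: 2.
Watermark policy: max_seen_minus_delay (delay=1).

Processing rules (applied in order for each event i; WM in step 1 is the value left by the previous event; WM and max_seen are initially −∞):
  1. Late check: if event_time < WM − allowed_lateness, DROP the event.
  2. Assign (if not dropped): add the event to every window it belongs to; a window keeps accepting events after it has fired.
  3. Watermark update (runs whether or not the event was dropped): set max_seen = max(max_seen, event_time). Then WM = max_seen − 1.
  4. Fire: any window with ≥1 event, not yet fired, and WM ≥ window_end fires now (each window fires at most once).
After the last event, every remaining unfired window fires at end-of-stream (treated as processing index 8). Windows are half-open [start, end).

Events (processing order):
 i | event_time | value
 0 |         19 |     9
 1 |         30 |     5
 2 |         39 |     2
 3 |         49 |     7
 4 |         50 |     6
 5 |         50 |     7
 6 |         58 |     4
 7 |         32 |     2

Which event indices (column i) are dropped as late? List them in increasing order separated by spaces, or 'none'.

i=0 t=19 v=9: → [14,26); WM=18
i=1 t=30 v=5: → [28,40),[21,33); WM=29; [14,26) fires=1
i=2 t=39 v=2: → [35,47),[28,40); WM=38; [21,33) fires=1
i=3 t=49 v=7: → [49,61),[42,54); WM=48; [28,40) fires=2 [35,47) fires=1
i=4 t=50 v=6: → [49,61),[42,54); WM=49
i=5 t=50 v=7: → [49,61),[42,54); WM=49
i=6 t=58 v=4: → [56,68),[49,61); WM=57; [42,54) fires=2
i=7 t=32 v=2: DROP (t<57-2); WM=57

7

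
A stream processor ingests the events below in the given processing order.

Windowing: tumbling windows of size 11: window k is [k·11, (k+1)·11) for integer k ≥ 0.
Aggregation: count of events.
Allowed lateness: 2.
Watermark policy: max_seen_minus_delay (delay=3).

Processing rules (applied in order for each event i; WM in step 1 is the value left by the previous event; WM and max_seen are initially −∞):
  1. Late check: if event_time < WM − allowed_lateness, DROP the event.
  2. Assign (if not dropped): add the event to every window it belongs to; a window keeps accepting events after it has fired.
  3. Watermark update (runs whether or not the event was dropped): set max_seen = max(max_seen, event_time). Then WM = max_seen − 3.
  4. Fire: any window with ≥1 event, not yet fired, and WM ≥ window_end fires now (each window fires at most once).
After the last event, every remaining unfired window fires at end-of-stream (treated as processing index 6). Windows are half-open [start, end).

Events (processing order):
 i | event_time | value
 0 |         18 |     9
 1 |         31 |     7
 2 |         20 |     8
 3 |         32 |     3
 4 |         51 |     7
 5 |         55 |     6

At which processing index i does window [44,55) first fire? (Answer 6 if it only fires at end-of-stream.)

6

i=0 t=18 v=9: → [11,22); WM=15
i=1 t=31 v=7: → [22,33); WM=28; [11,22) fires=1
i=2 t=20 v=8: DROP (t<28-2); WM=28
i=3 t=32 v=3: → [22,33); WM=29
i=4 t=51 v=7: → [44,55); WM=48; [22,33) fires=2
i=5 t=55 v=6: → [55,66); WM=52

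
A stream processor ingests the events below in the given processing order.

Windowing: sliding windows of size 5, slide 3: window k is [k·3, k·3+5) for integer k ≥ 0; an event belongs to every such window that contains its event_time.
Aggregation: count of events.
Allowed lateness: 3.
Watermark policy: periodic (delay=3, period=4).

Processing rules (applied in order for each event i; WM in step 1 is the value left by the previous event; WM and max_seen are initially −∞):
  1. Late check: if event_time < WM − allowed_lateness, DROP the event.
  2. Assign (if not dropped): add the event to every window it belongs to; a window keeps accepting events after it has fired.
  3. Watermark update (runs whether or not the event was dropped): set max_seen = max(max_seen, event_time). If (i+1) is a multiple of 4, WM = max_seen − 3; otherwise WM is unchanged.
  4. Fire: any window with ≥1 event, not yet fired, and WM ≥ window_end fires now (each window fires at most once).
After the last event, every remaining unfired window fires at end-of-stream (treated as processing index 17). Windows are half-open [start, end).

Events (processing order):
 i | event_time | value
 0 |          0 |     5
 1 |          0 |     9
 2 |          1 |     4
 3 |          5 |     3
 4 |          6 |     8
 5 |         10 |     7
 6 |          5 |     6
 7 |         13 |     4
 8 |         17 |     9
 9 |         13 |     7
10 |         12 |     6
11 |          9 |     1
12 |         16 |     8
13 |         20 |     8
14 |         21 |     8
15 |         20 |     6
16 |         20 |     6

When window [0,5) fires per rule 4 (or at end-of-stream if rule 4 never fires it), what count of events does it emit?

3

i=0 t=0 v=5: → [0,5); WM=−∞
i=1 t=0 v=9: → [0,5); WM=−∞
i=2 t=1 v=4: → [0,5); WM=−∞
i=3 t=5 v=3: → [3,8); WM=2
i=4 t=6 v=8: → [6,11),[3,8); WM=2
i=5 t=10 v=7: → [9,14),[6,11); WM=2
i=6 t=5 v=6: → [3,8); WM=2
i=7 t=13 v=4: → [12,17),[9,14); WM=10; [0,5) fires=3 [3,8) fires=3
i=8 t=17 v=9: → [15,20); WM=10
i=9 t=13 v=7: → [12,17),[9,14); WM=10
i=10 t=12 v=6: → [12,17),[9,14); WM=10
i=11 t=9 v=1: → [9,14),[6,11); WM=14; [6,11) fires=3 [9,14) fires=5
i=12 t=16 v=8: → [15,20),[12,17); WM=14
i=13 t=20 v=8: → [18,23); WM=14
i=14 t=21 v=8: → [21,26),[18,23); WM=14
i=15 t=20 v=6: → [18,23); WM=18; [12,17) fires=4
i=16 t=20 v=6: → [18,23); WM=18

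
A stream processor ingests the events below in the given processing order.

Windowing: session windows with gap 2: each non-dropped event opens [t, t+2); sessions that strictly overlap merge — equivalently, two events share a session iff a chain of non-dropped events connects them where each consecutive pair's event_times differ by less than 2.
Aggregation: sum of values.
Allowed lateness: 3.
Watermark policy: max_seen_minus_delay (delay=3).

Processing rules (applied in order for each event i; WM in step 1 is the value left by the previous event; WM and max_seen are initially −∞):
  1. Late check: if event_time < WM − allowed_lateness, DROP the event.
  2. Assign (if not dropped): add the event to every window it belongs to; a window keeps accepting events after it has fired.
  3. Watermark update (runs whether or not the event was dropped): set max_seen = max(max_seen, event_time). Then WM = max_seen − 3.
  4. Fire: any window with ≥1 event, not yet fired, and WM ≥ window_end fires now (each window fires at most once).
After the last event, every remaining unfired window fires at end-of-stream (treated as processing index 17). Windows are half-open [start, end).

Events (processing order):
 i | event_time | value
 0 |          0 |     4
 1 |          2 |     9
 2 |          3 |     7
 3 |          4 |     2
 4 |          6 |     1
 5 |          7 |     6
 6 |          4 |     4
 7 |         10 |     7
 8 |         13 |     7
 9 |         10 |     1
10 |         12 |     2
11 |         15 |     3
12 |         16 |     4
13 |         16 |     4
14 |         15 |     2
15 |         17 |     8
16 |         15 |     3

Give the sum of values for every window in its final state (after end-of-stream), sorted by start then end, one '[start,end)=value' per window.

i=0 t=0 v=4: → [0,2); WM=-3
i=1 t=2 v=9: → [2,4); WM=-1
i=2 t=3 v=7: → [2,5); WM=0
i=3 t=4 v=2: → [2,6); WM=1
i=4 t=6 v=1: → [6,8); WM=3
i=5 t=7 v=6: → [6,9); WM=4
i=6 t=4 v=4: → [2,6); WM=4
i=7 t=10 v=7: → [10,12); WM=7
i=8 t=13 v=7: → [13,15); WM=10
i=9 t=10 v=1: → [10,12); WM=10
i=10 t=12 v=2: → [12,15); WM=10
i=11 t=15 v=3: → [15,17); WM=12
i=12 t=16 v=4: → [15,18); WM=13
i=13 t=16 v=4: → [15,18); WM=13
i=14 t=15 v=2: → [15,18); WM=13
i=15 t=17 v=8: → [15,19); WM=14
i=16 t=15 v=3: → [15,19); WM=14

[0,2)=4 [2,6)=22 [6,9)=7 [10,12)=8 [12,15)=9 [15,19)=24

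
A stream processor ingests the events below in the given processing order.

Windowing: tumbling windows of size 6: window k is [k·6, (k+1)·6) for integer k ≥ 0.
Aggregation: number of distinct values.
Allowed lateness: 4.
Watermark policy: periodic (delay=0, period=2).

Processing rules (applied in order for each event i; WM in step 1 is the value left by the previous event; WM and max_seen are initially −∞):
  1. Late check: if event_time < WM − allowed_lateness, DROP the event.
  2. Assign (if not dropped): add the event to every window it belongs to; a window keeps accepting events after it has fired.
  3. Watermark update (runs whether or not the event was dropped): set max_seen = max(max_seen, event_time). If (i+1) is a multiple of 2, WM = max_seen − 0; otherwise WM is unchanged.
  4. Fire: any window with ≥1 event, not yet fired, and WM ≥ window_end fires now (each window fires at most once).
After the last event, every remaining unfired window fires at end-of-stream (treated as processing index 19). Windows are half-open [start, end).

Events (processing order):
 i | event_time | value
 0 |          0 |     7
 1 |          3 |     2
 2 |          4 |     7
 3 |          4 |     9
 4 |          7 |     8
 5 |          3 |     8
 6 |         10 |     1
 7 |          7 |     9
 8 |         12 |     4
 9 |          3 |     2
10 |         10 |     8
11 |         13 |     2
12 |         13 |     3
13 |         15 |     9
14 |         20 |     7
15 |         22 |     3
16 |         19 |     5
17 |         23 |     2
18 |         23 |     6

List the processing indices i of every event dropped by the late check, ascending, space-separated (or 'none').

i=0 t=0 v=7: → [0,6); WM=−∞
i=1 t=3 v=2: → [0,6); WM=3
i=2 t=4 v=7: → [0,6); WM=3
i=3 t=4 v=9: → [0,6); WM=4
i=4 t=7 v=8: → [6,12); WM=4
i=5 t=3 v=8: → [0,6); WM=7; [0,6) fires=4
i=6 t=10 v=1: → [6,12); WM=7
i=7 t=7 v=9: → [6,12); WM=10
i=8 t=12 v=4: → [12,18); WM=10
i=9 t=3 v=2: DROP (t<10-4); WM=12; [6,12) fires=3
i=10 t=10 v=8: → [6,12); WM=12
i=11 t=13 v=2: → [12,18); WM=13
i=12 t=13 v=3: → [12,18); WM=13
i=13 t=15 v=9: → [12,18); WM=15
i=14 t=20 v=7: → [18,24); WM=15
i=15 t=22 v=3: → [18,24); WM=22; [12,18) fires=4
i=16 t=19 v=5: → [18,24); WM=22
i=17 t=23 v=2: → [18,24); WM=23
i=18 t=23 v=6: → [18,24); WM=23

9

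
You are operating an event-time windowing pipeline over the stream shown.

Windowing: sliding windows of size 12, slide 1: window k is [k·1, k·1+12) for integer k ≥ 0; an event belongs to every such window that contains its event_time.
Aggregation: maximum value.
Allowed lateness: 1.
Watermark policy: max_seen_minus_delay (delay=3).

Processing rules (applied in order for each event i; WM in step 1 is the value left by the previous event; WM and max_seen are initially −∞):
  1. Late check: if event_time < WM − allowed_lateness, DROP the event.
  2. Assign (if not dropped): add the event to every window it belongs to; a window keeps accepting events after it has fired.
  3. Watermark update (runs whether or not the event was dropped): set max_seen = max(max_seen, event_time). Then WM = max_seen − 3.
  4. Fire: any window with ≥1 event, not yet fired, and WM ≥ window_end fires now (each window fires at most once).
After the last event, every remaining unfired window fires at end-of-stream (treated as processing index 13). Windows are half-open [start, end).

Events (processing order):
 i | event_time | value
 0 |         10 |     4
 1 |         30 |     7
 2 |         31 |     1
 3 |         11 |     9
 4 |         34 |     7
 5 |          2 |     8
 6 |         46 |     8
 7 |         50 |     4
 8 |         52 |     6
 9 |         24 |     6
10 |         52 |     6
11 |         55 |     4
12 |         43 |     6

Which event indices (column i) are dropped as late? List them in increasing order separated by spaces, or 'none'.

3 5 9 12

i=0 t=10 v=4: → [10,22),[9,21),[8,20),[7,19),[6,18),[5,17),[4,16),[3,15),[2,14),[1,13),[0,12); WM=7
i=1 t=30 v=7: → [30,42),[29,41),[28,40),[27,39),[26,38),[25,37),[24,36),[23,35),[22,34),[21,33),[20,32),[19,31); WM=27; [0,12) fires=4 [1,13) fires=4 [2,14) fires=4 [3,15) fires=4 [4,16) fires=4 [5,17) fires=4 [6,18) fires=4 [7,19) fires=4 [8,20) fires=4 [9,21) fires=4 [10,22) fires=4
i=2 t=31 v=1: → [31,43),[30,42),[29,41),[28,40),[27,39),[26,38),[25,37),[24,36),[23,35),[22,34),[21,33),[20,32); WM=28
i=3 t=11 v=9: DROP (t<28-1); WM=28
i=4 t=34 v=7: → [34,46),[33,45),[32,44),[31,43),[30,42),[29,41),[28,40),[27,39),[26,38),[25,37),[24,36),[23,35); WM=31; [19,31) fires=7
i=5 t=2 v=8: DROP (t<31-1); WM=31
i=6 t=46 v=8: → [46,58),[45,57),[44,56),[43,55),[42,54),[41,53),[40,52),[39,51),[38,50),[37,49),[36,48),[35,47); WM=43; [20,32) fires=7 [21,33) fires=7 [22,34) fires=7 [23,35) fires=7 [24,36) fires=7 [25,37) fires=7 [26,38) fires=7 [27,39) fires=7 [28,40) fires=7 [29,41) fires=7 [30,42) fires=7 [31,43) fires=7
i=7 t=50 v=4: → [50,62),[49,61),[48,60),[47,59),[46,58),[45,57),[44,56),[43,55),[42,54),[41,53),[40,52),[39,51); WM=47; [32,44) fires=7 [33,45) fires=7 [34,46) fires=7 [35,47) fires=8
i=8 t=52 v=6: → [52,64),[51,63),[50,62),[49,61),[48,60),[47,59),[46,58),[45,57),[44,56),[43,55),[42,54),[41,53); WM=49; [36,48) fires=8 [37,49) fires=8
i=9 t=24 v=6: DROP (t<49-1); WM=49
i=10 t=52 v=6: → [52,64),[51,63),[50,62),[49,61),[48,60),[47,59),[46,58),[45,57),[44,56),[43,55),[42,54),[41,53); WM=49
i=11 t=55 v=4: → [55,67),[54,66),[53,65),[52,64),[51,63),[50,62),[49,61),[48,60),[47,59),[46,58),[45,57),[44,56); WM=52; [38,50) fires=8 [39,51) fires=8 [40,52) fires=8
i=12 t=43 v=6: DROP (t<52-1); WM=52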